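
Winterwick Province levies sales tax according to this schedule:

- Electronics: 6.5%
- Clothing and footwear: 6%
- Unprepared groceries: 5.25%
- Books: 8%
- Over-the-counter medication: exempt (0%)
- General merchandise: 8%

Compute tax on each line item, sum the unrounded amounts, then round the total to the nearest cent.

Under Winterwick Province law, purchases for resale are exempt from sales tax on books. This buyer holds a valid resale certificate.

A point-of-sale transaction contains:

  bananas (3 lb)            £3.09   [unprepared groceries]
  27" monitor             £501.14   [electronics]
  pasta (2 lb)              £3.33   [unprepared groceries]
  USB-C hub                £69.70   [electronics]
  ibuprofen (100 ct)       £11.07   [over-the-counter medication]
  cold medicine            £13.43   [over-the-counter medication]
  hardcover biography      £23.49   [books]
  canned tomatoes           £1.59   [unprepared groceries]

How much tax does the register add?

Bananas (3 lb) £3.09: unprepared groceries → 5.25% → £0.162225
27" monitor £501.14: electronics → 6.5% → £32.5741
Pasta (2 lb) £3.33: unprepared groceries → 5.25% → £0.174825
USB-C hub £69.70: electronics → 6.5% → £4.5305
Ibuprofen (100 ct) £11.07: over-the-counter medication → 0% → £0.00
Cold medicine £13.43: over-the-counter medication → 0% → £0.00
Hardcover biography £23.49: books, buyer-exempt → 0% → £0.00
Canned tomatoes £1.59: unprepared groceries → 5.25% → £0.083475
Unrounded tax sum = £37.525125 → £37.53

£37.53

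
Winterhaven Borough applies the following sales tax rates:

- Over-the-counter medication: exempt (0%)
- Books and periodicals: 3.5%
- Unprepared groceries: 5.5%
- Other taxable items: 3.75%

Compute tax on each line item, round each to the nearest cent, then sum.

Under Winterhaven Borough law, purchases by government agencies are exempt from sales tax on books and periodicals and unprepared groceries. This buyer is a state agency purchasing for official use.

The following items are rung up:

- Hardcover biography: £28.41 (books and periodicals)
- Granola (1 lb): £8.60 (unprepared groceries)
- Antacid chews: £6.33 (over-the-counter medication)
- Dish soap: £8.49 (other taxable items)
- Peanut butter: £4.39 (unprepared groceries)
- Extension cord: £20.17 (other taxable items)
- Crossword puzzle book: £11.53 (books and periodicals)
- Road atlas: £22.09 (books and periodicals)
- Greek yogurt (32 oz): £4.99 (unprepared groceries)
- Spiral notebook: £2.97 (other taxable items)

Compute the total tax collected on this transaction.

£1.19

Hardcover biography £28.41: books and periodicals, buyer-exempt → 0% → £0.00
Granola (1 lb) £8.60: unprepared groceries, buyer-exempt → 0% → £0.00
Antacid chews £6.33: over-the-counter medication → 0% → £0.00
Dish soap £8.49: other taxable items → 3.75% → £0.32
Peanut butter £4.39: unprepared groceries, buyer-exempt → 0% → £0.00
Extension cord £20.17: other taxable items → 3.75% → £0.76
Crossword puzzle book £11.53: books and periodicals, buyer-exempt → 0% → £0.00
Road atlas £22.09: books and periodicals, buyer-exempt → 0% → £0.00
Greek yogurt (32 oz) £4.99: unprepared groceries, buyer-exempt → 0% → £0.00
Spiral notebook £2.97: other taxable items → 3.75% → £0.11
Total tax = £0.32 + £0.76 + £0.11 = £1.19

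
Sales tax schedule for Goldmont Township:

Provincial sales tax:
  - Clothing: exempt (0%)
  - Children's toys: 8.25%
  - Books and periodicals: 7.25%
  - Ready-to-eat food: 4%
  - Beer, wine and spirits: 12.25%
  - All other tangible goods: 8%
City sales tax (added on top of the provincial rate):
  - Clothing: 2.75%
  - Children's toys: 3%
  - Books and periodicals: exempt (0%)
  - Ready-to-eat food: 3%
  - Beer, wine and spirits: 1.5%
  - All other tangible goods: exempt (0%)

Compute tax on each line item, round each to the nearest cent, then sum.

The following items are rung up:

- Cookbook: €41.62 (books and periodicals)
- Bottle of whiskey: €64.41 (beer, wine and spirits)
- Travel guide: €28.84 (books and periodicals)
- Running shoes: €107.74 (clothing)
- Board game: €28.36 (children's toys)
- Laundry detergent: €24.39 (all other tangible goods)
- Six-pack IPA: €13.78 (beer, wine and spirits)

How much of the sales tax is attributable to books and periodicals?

Cookbook €41.62: books and periodicals → 7.25% + 0% city = 7.25% → €3.02
Travel guide €28.84: books and periodicals → 7.25% + 0% city = 7.25% → €2.09
Tax on books and periodicals = €3.02 + €2.09 = €5.11

€5.11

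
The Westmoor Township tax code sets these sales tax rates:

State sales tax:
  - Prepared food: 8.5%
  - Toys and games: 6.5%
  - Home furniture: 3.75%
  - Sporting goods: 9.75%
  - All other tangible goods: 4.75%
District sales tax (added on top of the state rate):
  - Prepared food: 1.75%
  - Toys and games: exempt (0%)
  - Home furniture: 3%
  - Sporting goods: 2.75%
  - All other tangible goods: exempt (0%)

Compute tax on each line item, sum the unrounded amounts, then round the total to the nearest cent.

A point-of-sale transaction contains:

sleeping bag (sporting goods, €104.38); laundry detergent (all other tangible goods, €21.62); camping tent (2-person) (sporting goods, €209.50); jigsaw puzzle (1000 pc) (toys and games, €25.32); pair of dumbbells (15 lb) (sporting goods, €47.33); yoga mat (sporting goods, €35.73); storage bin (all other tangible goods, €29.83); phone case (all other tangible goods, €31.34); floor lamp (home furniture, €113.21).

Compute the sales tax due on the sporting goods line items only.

Sleeping bag €104.38: sporting goods → 9.75% + 2.75% district = 12.5% → €13.0475
Camping tent (2-person) €209.50: sporting goods → 9.75% + 2.75% district = 12.5% → €26.1875
Pair of dumbbells (15 lb) €47.33: sporting goods → 9.75% + 2.75% district = 12.5% → €5.91625
Yoga mat €35.73: sporting goods → 9.75% + 2.75% district = 12.5% → €4.46625
Tax on sporting goods: unrounded sum = €49.6175 → €49.62

€49.62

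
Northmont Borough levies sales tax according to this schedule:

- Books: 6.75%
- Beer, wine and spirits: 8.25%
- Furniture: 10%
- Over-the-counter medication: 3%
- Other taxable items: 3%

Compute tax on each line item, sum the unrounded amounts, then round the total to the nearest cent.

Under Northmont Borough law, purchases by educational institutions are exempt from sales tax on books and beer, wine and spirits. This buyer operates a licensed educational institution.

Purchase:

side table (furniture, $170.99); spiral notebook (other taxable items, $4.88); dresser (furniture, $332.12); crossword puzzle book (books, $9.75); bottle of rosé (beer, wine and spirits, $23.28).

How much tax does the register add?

$50.46

Side table $170.99: furniture → 10% → $17.099
Spiral notebook $4.88: other taxable items → 3% → $0.1464
Dresser $332.12: furniture → 10% → $33.212
Crossword puzzle book $9.75: books, buyer-exempt → 0% → $0.00
Bottle of rosé $23.28: beer, wine and spirits, buyer-exempt → 0% → $0.00
Unrounded tax sum = $50.4574 → $50.46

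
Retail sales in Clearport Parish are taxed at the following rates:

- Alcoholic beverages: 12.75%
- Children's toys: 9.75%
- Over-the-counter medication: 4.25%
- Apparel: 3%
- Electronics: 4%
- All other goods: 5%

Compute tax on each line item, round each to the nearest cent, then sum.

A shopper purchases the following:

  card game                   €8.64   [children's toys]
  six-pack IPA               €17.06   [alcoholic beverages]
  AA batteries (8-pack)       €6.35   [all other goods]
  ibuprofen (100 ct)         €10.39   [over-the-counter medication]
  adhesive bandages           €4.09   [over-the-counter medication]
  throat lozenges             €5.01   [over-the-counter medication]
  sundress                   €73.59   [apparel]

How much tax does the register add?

€6.37

Card game €8.64: children's toys → 9.75% → €0.84
Six-pack IPA €17.06: alcoholic beverages → 12.75% → €2.18
AA batteries (8-pack) €6.35: all other goods → 5% → €0.32
Ibuprofen (100 ct) €10.39: over-the-counter medication → 4.25% → €0.44
Adhesive bandages €4.09: over-the-counter medication → 4.25% → €0.17
Throat lozenges €5.01: over-the-counter medication → 4.25% → €0.21
Sundress €73.59: apparel → 3% → €2.21
Total tax = €0.84 + €2.18 + €0.32 + €0.44 + €0.17 + €0.21 + €2.21 = €6.37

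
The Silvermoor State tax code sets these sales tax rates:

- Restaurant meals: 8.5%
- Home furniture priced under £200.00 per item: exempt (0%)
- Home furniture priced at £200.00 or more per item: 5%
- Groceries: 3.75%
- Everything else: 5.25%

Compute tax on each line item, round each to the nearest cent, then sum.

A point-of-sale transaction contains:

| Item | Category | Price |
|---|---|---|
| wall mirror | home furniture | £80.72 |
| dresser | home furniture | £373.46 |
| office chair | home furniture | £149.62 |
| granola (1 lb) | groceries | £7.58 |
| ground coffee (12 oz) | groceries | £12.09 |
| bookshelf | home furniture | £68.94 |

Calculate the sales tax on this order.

£19.40

Wall mirror £80.72: home furniture, under £200.00 → 0% → £0.00
Dresser £373.46: home furniture, £200.00 or more → 5% → £18.67
Office chair £149.62: home furniture, under £200.00 → 0% → £0.00
Granola (1 lb) £7.58: groceries → 3.75% → £0.28
Ground coffee (12 oz) £12.09: groceries → 3.75% → £0.45
Bookshelf £68.94: home furniture, under £200.00 → 0% → £0.00
Total tax = £18.67 + £0.28 + £0.45 = £19.40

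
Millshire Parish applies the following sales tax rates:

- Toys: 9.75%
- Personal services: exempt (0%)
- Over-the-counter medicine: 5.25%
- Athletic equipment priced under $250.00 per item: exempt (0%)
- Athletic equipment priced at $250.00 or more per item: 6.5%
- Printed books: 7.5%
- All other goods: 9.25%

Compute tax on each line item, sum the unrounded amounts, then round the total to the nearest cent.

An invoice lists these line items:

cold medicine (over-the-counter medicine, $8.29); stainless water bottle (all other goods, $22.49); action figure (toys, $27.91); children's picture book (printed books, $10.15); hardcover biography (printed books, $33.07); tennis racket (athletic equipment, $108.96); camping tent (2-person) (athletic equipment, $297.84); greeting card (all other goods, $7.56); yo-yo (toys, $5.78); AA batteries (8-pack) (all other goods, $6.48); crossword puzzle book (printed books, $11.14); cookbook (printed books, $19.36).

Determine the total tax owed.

Cold medicine $8.29: over-the-counter medicine → 5.25% → $0.435225
Stainless water bottle $22.49: all other goods → 9.25% → $2.080325
Action figure $27.91: toys → 9.75% → $2.721225
Children's picture book $10.15: printed books → 7.5% → $0.76125
Hardcover biography $33.07: printed books → 7.5% → $2.48025
Tennis racket $108.96: athletic equipment, under $250.00 → 0% → $0.00
Camping tent (2-person) $297.84: athletic equipment, $250.00 or more → 6.5% → $19.3596
Greeting card $7.56: all other goods → 9.25% → $0.6993
Yo-yo $5.78: toys → 9.75% → $0.56355
AA batteries (8-pack) $6.48: all other goods → 9.25% → $0.5994
Crossword puzzle book $11.14: printed books → 7.5% → $0.8355
Cookbook $19.36: printed books → 7.5% → $1.452
Unrounded tax sum = $31.987625 → $31.99

$31.99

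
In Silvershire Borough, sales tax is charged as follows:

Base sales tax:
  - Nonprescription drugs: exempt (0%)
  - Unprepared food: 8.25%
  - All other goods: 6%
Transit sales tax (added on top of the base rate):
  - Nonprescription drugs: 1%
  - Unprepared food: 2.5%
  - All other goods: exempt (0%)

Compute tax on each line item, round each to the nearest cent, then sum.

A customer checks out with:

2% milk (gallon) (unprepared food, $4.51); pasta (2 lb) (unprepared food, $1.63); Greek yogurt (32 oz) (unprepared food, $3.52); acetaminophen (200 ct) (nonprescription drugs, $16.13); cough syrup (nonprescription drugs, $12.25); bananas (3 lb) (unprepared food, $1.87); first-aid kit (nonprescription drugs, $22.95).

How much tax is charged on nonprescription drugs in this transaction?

Acetaminophen (200 ct) $16.13: nonprescription drugs → 0% + 1% transit = 1% → $0.16
Cough syrup $12.25: nonprescription drugs → 0% + 1% transit = 1% → $0.12
First-aid kit $22.95: nonprescription drugs → 0% + 1% transit = 1% → $0.23
Tax on nonprescription drugs = $0.16 + $0.12 + $0.23 = $0.51

$0.51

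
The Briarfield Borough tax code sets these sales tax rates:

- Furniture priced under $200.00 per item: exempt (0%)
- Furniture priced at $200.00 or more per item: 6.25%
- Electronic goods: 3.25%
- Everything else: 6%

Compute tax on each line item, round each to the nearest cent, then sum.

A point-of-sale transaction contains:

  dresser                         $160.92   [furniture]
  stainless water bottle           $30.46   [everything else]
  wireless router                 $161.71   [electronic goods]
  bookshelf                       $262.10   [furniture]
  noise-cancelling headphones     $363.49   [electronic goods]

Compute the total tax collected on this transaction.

Dresser $160.92: furniture, under $200.00 → 0% → $0.00
Stainless water bottle $30.46: everything else → 6% → $1.83
Wireless router $161.71: electronic goods → 3.25% → $5.26
Bookshelf $262.10: furniture, $200.00 or more → 6.25% → $16.38
Noise-cancelling headphones $363.49: electronic goods → 3.25% → $11.81
Total tax = $1.83 + $5.26 + $16.38 + $11.81 = $35.28

$35.28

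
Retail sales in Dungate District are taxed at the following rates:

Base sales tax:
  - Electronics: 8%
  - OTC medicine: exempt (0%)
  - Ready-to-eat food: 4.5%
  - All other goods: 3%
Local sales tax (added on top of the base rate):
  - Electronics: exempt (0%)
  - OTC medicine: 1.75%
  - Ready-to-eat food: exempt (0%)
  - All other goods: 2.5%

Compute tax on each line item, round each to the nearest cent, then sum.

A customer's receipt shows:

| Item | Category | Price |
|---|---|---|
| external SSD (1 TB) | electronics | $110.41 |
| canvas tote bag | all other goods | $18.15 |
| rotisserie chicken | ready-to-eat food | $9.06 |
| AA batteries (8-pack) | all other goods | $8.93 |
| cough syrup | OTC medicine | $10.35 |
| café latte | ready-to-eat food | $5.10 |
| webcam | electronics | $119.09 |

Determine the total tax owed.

External SSD (1 TB) $110.41: electronics → 8% + 0% local = 8% → $8.83
Canvas tote bag $18.15: all other goods → 3% + 2.5% local = 5.5% → $1.00
Rotisserie chicken $9.06: ready-to-eat food → 4.5% + 0% local = 4.5% → $0.41
AA batteries (8-pack) $8.93: all other goods → 3% + 2.5% local = 5.5% → $0.49
Cough syrup $10.35: OTC medicine → 0% + 1.75% local = 1.75% → $0.18
Café latte $5.10: ready-to-eat food → 4.5% + 0% local = 4.5% → $0.23
Webcam $119.09: electronics → 8% + 0% local = 8% → $9.53
Total tax = $8.83 + $1.00 + $0.41 + $0.49 + $0.18 + $0.23 + $9.53 = $20.67

$20.67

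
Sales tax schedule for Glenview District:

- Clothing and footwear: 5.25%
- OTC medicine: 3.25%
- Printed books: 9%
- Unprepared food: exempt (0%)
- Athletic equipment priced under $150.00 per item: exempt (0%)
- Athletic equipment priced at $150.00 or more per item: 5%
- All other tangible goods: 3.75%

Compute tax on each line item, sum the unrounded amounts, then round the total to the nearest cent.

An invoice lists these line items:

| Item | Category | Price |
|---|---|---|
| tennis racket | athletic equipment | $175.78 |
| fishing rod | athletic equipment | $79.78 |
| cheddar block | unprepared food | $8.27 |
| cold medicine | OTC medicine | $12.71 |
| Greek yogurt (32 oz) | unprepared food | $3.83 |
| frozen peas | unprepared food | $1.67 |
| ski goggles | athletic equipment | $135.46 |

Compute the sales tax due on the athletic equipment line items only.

$8.79

Tennis racket $175.78: athletic equipment, $150.00 or more → 5% → $8.789
Fishing rod $79.78: athletic equipment, under $150.00 → 0% → $0.00
Ski goggles $135.46: athletic equipment, under $150.00 → 0% → $0.00
Tax on athletic equipment: unrounded sum = $8.789 → $8.79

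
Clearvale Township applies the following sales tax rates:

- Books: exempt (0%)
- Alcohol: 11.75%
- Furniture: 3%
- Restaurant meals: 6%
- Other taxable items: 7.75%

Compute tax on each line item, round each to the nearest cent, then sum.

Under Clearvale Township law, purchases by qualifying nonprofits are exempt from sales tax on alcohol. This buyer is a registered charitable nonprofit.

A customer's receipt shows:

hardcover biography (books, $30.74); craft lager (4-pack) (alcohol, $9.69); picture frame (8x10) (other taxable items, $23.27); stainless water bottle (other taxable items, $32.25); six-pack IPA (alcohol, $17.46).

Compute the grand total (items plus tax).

Hardcover biography $30.74: books → 0% → $0.00
Craft lager (4-pack) $9.69: alcohol, buyer-exempt → 0% → $0.00
Picture frame (8x10) $23.27: other taxable items → 7.75% → $1.80
Stainless water bottle $32.25: other taxable items → 7.75% → $2.50
Six-pack IPA $17.46: alcohol, buyer-exempt → 0% → $0.00
Subtotal = $113.41; tax = $4.30; total due = $117.71

$117.71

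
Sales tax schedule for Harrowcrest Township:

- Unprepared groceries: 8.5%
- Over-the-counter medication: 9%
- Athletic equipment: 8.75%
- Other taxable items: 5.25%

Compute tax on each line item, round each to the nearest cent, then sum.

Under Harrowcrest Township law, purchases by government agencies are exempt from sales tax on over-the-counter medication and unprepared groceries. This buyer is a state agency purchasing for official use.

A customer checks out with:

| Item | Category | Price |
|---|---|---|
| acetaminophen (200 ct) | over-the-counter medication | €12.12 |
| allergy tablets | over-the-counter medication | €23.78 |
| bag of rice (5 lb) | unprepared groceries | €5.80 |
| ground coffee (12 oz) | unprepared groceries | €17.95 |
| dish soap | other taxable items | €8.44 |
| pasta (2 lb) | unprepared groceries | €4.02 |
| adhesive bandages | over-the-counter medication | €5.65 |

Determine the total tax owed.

Acetaminophen (200 ct) €12.12: over-the-counter medication, buyer-exempt → 0% → €0.00
Allergy tablets €23.78: over-the-counter medication, buyer-exempt → 0% → €0.00
Bag of rice (5 lb) €5.80: unprepared groceries, buyer-exempt → 0% → €0.00
Ground coffee (12 oz) €17.95: unprepared groceries, buyer-exempt → 0% → €0.00
Dish soap €8.44: other taxable items → 5.25% → €0.44
Pasta (2 lb) €4.02: unprepared groceries, buyer-exempt → 0% → €0.00
Adhesive bandages €5.65: over-the-counter medication, buyer-exempt → 0% → €0.00
Total tax = €0.44

€0.44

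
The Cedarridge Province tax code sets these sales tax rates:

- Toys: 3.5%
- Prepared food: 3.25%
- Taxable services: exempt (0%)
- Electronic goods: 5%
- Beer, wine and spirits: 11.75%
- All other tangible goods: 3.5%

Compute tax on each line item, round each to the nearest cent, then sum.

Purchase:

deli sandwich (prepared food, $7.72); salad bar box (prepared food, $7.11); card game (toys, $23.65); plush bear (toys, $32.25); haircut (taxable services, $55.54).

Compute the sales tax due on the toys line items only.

Card game $23.65: toys → 3.5% → $0.83
Plush bear $32.25: toys → 3.5% → $1.13
Tax on toys = $0.83 + $1.13 = $1.96

$1.96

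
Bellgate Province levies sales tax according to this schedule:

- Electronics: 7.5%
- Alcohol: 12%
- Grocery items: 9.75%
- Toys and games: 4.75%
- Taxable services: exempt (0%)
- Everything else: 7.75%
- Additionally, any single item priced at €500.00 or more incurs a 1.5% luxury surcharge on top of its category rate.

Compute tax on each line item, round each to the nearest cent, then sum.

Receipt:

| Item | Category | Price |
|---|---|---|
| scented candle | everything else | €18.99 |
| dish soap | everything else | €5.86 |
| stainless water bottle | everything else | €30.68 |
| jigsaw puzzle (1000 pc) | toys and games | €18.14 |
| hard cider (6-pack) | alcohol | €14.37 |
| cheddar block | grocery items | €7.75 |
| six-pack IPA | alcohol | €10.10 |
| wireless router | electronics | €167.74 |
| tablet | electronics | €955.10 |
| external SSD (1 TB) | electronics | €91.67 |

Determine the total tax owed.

€114.27

Scented candle €18.99: everything else → 7.75% → €1.47
Dish soap €5.86: everything else → 7.75% → €0.45
Stainless water bottle €30.68: everything else → 7.75% → €2.38
Jigsaw puzzle (1000 pc) €18.14: toys and games → 4.75% → €0.86
Hard cider (6-pack) €14.37: alcohol → 12% → €1.72
Cheddar block €7.75: grocery items → 9.75% → €0.76
Six-pack IPA €10.10: alcohol → 12% → €1.21
Wireless router €167.74: electronics → 7.5% → €12.58
Tablet €955.10: electronics → 7.5% + 1.5% surcharge = 9% → €85.96
External SSD (1 TB) €91.67: electronics → 7.5% → €6.88
Total tax = €1.47 + €0.45 + €2.38 + €0.86 + €1.72 + €0.76 + €1.21 + €12.58 + €85.96 + €6.88 = €114.27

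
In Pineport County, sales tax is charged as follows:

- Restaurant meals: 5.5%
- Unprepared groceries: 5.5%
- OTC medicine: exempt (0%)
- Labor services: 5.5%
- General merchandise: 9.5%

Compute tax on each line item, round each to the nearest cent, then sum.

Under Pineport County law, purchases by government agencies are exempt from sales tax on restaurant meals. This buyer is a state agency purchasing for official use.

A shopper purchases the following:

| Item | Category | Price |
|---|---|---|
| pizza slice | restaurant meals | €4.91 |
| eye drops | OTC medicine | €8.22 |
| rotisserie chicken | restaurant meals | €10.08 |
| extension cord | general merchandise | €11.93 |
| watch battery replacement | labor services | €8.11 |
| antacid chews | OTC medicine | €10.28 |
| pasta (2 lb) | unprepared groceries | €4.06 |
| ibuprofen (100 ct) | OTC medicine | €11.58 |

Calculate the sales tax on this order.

Pizza slice €4.91: restaurant meals, buyer-exempt → 0% → €0.00
Eye drops €8.22: OTC medicine → 0% → €0.00
Rotisserie chicken €10.08: restaurant meals, buyer-exempt → 0% → €0.00
Extension cord €11.93: general merchandise → 9.5% → €1.13
Watch battery replacement €8.11: labor services → 5.5% → €0.45
Antacid chews €10.28: OTC medicine → 0% → €0.00
Pasta (2 lb) €4.06: unprepared groceries → 5.5% → €0.22
Ibuprofen (100 ct) €11.58: OTC medicine → 0% → €0.00
Total tax = €1.13 + €0.45 + €0.22 = €1.80

€1.80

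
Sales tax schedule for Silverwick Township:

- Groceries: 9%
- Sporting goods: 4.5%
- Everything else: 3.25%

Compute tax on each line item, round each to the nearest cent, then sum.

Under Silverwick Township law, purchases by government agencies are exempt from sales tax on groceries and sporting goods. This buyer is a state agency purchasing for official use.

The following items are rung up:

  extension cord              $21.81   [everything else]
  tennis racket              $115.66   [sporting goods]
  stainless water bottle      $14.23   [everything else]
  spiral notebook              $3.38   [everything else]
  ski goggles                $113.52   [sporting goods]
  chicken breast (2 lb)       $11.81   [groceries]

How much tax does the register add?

$1.28

Extension cord $21.81: everything else → 3.25% → $0.71
Tennis racket $115.66: sporting goods, buyer-exempt → 0% → $0.00
Stainless water bottle $14.23: everything else → 3.25% → $0.46
Spiral notebook $3.38: everything else → 3.25% → $0.11
Ski goggles $113.52: sporting goods, buyer-exempt → 0% → $0.00
Chicken breast (2 lb) $11.81: groceries, buyer-exempt → 0% → $0.00
Total tax = $0.71 + $0.46 + $0.11 = $1.28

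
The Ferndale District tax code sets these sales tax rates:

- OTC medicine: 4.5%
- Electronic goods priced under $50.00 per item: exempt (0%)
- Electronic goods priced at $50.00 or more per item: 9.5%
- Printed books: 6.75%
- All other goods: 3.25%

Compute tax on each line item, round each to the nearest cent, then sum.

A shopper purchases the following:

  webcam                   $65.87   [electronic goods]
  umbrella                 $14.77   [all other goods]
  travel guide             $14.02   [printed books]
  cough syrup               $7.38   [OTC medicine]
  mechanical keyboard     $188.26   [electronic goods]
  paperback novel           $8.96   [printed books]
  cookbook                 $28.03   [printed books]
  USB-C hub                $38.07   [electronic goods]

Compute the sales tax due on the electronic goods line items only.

Webcam $65.87: electronic goods, $50.00 or more → 9.5% → $6.26
Mechanical keyboard $188.26: electronic goods, $50.00 or more → 9.5% → $17.88
USB-C hub $38.07: electronic goods, under $50.00 → 0% → $0.00
Tax on electronic goods = $6.26 + $17.88 + $0.00 = $24.14

$24.14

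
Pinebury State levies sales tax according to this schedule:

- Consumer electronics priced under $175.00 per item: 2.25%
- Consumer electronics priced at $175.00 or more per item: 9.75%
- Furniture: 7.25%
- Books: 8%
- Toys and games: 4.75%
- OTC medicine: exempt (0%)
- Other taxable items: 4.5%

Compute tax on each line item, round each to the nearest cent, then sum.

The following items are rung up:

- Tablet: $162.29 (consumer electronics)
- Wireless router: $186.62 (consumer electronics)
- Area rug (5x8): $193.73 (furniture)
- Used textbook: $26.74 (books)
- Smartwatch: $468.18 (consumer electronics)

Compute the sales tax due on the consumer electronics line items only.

Tablet $162.29: consumer electronics, under $175.00 → 2.25% → $3.65
Wireless router $186.62: consumer electronics, $175.00 or more → 9.75% → $18.20
Smartwatch $468.18: consumer electronics, $175.00 or more → 9.75% → $45.65
Tax on consumer electronics = $3.65 + $18.20 + $45.65 = $67.50

$67.50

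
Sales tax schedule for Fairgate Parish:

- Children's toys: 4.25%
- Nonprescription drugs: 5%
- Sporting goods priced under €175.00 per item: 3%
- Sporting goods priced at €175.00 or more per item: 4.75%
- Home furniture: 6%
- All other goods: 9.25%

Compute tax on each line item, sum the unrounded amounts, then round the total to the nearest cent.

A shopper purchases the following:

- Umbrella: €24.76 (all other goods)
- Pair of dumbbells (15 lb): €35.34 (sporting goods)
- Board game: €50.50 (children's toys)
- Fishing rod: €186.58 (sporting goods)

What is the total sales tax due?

€14.36

Umbrella €24.76: all other goods → 9.25% → €2.2903
Pair of dumbbells (15 lb) €35.34: sporting goods, under €175.00 → 3% → €1.0602
Board game €50.50: children's toys → 4.25% → €2.14625
Fishing rod €186.58: sporting goods, €175.00 or more → 4.75% → €8.86255
Unrounded tax sum = €14.3593 → €14.36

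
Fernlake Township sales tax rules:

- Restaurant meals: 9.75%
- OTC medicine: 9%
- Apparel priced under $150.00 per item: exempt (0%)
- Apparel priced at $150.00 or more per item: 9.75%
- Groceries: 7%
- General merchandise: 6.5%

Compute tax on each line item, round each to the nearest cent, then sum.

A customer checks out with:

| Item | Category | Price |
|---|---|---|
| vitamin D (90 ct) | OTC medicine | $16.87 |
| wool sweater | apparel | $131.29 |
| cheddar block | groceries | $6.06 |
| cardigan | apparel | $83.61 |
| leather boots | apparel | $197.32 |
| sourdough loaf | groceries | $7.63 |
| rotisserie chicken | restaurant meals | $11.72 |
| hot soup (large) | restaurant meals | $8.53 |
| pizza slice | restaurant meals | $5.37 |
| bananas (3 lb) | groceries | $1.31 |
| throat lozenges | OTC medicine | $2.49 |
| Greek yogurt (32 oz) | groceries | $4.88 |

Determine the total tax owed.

$24.85

Vitamin D (90 ct) $16.87: OTC medicine → 9% → $1.52
Wool sweater $131.29: apparel, under $150.00 → 0% → $0.00
Cheddar block $6.06: groceries → 7% → $0.42
Cardigan $83.61: apparel, under $150.00 → 0% → $0.00
Leather boots $197.32: apparel, $150.00 or more → 9.75% → $19.24
Sourdough loaf $7.63: groceries → 7% → $0.53
Rotisserie chicken $11.72: restaurant meals → 9.75% → $1.14
Hot soup (large) $8.53: restaurant meals → 9.75% → $0.83
Pizza slice $5.37: restaurant meals → 9.75% → $0.52
Bananas (3 lb) $1.31: groceries → 7% → $0.09
Throat lozenges $2.49: OTC medicine → 9% → $0.22
Greek yogurt (32 oz) $4.88: groceries → 7% → $0.34
Total tax = $1.52 + $0.42 + $19.24 + $0.53 + $1.14 + $0.83 + $0.52 + $0.09 + $0.22 + $0.34 = $24.85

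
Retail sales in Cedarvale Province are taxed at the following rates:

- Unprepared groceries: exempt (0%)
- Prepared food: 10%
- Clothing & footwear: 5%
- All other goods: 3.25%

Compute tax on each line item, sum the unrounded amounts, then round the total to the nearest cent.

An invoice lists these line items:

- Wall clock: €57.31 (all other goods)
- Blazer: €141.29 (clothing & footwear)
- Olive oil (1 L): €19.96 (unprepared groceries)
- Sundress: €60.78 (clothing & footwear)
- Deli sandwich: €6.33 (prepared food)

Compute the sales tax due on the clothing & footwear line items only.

€10.10

Blazer €141.29: clothing & footwear → 5% → €7.0645
Sundress €60.78: clothing & footwear → 5% → €3.039
Tax on clothing & footwear: unrounded sum = €10.1035 → €10.10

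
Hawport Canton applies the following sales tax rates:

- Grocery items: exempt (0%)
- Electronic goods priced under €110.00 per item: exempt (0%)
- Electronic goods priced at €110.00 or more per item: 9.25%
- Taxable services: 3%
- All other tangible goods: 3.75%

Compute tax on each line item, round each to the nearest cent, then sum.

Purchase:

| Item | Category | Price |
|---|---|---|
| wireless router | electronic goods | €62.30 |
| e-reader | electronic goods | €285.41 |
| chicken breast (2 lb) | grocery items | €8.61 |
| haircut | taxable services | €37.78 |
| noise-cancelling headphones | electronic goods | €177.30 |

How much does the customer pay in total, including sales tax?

Wireless router €62.30: electronic goods, under €110.00 → 0% → €0.00
E-reader €285.41: electronic goods, €110.00 or more → 9.25% → €26.40
Chicken breast (2 lb) €8.61: grocery items → 0% → €0.00
Haircut €37.78: taxable services → 3% → €1.13
Noise-cancelling headphones €177.30: electronic goods, €110.00 or more → 9.25% → €16.40
Subtotal = €571.40; tax = €43.93; total due = €615.33

€615.33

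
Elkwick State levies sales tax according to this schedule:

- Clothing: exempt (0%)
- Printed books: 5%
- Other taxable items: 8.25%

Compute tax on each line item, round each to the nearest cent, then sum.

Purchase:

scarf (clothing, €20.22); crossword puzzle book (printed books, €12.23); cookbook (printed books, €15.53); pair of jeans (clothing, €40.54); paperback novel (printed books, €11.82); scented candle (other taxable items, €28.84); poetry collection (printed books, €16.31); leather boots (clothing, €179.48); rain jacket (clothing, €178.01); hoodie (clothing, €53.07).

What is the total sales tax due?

Scarf €20.22: clothing → 0% → €0.00
Crossword puzzle book €12.23: printed books → 5% → €0.61
Cookbook €15.53: printed books → 5% → €0.78
Pair of jeans €40.54: clothing → 0% → €0.00
Paperback novel €11.82: printed books → 5% → €0.59
Scented candle €28.84: other taxable items → 8.25% → €2.38
Poetry collection €16.31: printed books → 5% → €0.82
Leather boots €179.48: clothing → 0% → €0.00
Rain jacket €178.01: clothing → 0% → €0.00
Hoodie €53.07: clothing → 0% → €0.00
Total tax = €0.61 + €0.78 + €0.59 + €2.38 + €0.82 = €5.18

€5.18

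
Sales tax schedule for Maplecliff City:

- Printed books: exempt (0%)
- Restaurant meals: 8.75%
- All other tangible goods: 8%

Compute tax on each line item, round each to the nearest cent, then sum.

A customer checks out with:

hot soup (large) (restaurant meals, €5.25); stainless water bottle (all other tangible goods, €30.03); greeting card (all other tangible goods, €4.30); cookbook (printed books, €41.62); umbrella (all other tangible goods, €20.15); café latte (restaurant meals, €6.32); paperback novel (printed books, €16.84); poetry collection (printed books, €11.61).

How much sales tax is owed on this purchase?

Hot soup (large) €5.25: restaurant meals → 8.75% → €0.46
Stainless water bottle €30.03: all other tangible goods → 8% → €2.40
Greeting card €4.30: all other tangible goods → 8% → €0.34
Cookbook €41.62: printed books → 0% → €0.00
Umbrella €20.15: all other tangible goods → 8% → €1.61
Café latte €6.32: restaurant meals → 8.75% → €0.55
Paperback novel €16.84: printed books → 0% → €0.00
Poetry collection €11.61: printed books → 0% → €0.00
Total tax = €0.46 + €2.40 + €0.34 + €1.61 + €0.55 = €5.36

€5.36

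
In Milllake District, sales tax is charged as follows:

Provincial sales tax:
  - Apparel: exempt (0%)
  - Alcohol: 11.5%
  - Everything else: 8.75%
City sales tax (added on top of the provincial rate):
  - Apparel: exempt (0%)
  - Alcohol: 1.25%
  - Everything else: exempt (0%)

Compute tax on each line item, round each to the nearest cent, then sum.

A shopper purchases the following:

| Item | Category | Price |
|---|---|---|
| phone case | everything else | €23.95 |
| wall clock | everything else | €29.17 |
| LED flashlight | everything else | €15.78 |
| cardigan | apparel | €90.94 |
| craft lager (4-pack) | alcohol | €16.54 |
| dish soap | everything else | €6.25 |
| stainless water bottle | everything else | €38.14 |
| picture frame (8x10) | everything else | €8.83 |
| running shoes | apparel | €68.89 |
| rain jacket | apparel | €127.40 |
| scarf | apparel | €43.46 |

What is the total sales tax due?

€12.80

Phone case €23.95: everything else → 8.75% + 0% city = 8.75% → €2.10
Wall clock €29.17: everything else → 8.75% + 0% city = 8.75% → €2.55
LED flashlight €15.78: everything else → 8.75% + 0% city = 8.75% → €1.38
Cardigan €90.94: apparel → 0% + 0% city = 0% → €0.00
Craft lager (4-pack) €16.54: alcohol → 11.5% + 1.25% city = 12.75% → €2.11
Dish soap €6.25: everything else → 8.75% + 0% city = 8.75% → €0.55
Stainless water bottle €38.14: everything else → 8.75% + 0% city = 8.75% → €3.34
Picture frame (8x10) €8.83: everything else → 8.75% + 0% city = 8.75% → €0.77
Running shoes €68.89: apparel → 0% + 0% city = 0% → €0.00
Rain jacket €127.40: apparel → 0% + 0% city = 0% → €0.00
Scarf €43.46: apparel → 0% + 0% city = 0% → €0.00
Total tax = €2.10 + €2.55 + €1.38 + €2.11 + €0.55 + €3.34 + €0.77 = €12.80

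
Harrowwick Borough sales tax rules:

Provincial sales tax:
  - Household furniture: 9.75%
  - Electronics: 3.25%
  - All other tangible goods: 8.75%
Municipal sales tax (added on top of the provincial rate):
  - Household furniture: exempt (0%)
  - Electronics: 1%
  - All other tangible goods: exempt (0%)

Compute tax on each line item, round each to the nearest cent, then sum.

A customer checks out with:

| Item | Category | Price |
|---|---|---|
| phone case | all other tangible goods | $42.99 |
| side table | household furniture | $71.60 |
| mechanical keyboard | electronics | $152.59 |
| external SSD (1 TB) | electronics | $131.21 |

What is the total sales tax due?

$22.81

Phone case $42.99: all other tangible goods → 8.75% + 0% municipal = 8.75% → $3.76
Side table $71.60: household furniture → 9.75% + 0% municipal = 9.75% → $6.98
Mechanical keyboard $152.59: electronics → 3.25% + 1% municipal = 4.25% → $6.49
External SSD (1 TB) $131.21: electronics → 3.25% + 1% municipal = 4.25% → $5.58
Total tax = $3.76 + $6.98 + $6.49 + $5.58 = $22.81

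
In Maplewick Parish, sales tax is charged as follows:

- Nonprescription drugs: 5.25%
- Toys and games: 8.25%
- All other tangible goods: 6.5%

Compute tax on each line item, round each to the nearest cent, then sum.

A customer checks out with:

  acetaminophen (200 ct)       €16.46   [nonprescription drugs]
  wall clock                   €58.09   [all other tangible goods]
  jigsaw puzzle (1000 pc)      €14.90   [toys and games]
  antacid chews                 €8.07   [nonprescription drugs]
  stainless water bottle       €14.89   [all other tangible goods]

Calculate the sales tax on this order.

€7.26

Acetaminophen (200 ct) €16.46: nonprescription drugs → 5.25% → €0.86
Wall clock €58.09: all other tangible goods → 6.5% → €3.78
Jigsaw puzzle (1000 pc) €14.90: toys and games → 8.25% → €1.23
Antacid chews €8.07: nonprescription drugs → 5.25% → €0.42
Stainless water bottle €14.89: all other tangible goods → 6.5% → €0.97
Total tax = €0.86 + €3.78 + €1.23 + €0.42 + €0.97 = €7.26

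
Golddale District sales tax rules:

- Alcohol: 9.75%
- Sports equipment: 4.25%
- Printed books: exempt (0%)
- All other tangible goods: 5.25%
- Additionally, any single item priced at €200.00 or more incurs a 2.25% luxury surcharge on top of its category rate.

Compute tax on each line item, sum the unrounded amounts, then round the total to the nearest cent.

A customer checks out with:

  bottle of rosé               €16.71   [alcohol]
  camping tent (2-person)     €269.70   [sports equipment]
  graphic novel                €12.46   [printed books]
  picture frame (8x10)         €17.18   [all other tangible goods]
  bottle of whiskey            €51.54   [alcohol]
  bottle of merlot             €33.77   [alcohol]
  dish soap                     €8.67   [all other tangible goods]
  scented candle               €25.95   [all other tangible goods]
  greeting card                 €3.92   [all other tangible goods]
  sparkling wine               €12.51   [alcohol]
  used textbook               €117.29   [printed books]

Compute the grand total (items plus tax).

Bottle of rosé €16.71: alcohol → 9.75% → €1.629225
Camping tent (2-person) €269.70: sports equipment → 4.25% + 2.25% surcharge = 6.5% → €17.5305
Graphic novel €12.46: printed books → 0% → €0.00
Picture frame (8x10) €17.18: all other tangible goods → 5.25% → €0.90195
Bottle of whiskey €51.54: alcohol → 9.75% → €5.02515
Bottle of merlot €33.77: alcohol → 9.75% → €3.292575
Dish soap €8.67: all other tangible goods → 5.25% → €0.455175
Scented candle €25.95: all other tangible goods → 5.25% → €1.362375
Greeting card €3.92: all other tangible goods → 5.25% → €0.2058
Sparkling wine €12.51: alcohol → 9.75% → €1.219725
Used textbook €117.29: printed books → 0% → €0.00
Subtotal = €569.70; unrounded tax = €31.622475 → €31.62; total due = €601.32

€601.32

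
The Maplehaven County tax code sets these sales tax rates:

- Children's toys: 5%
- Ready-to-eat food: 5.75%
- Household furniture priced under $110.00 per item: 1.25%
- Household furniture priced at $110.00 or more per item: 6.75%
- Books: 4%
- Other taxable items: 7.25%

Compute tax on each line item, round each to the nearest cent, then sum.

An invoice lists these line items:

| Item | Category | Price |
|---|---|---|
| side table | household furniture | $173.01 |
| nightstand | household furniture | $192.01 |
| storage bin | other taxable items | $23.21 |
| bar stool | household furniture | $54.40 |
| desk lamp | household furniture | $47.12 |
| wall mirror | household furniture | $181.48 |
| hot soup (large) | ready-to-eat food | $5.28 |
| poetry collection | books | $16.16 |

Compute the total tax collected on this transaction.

$40.79

Side table $173.01: household furniture, $110.00 or more → 6.75% → $11.68
Nightstand $192.01: household furniture, $110.00 or more → 6.75% → $12.96
Storage bin $23.21: other taxable items → 7.25% → $1.68
Bar stool $54.40: household furniture, under $110.00 → 1.25% → $0.68
Desk lamp $47.12: household furniture, under $110.00 → 1.25% → $0.59
Wall mirror $181.48: household furniture, $110.00 or more → 6.75% → $12.25
Hot soup (large) $5.28: ready-to-eat food → 5.75% → $0.30
Poetry collection $16.16: books → 4% → $0.65
Total tax = $11.68 + $12.96 + $1.68 + $0.68 + $0.59 + $12.25 + $0.30 + $0.65 = $40.79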